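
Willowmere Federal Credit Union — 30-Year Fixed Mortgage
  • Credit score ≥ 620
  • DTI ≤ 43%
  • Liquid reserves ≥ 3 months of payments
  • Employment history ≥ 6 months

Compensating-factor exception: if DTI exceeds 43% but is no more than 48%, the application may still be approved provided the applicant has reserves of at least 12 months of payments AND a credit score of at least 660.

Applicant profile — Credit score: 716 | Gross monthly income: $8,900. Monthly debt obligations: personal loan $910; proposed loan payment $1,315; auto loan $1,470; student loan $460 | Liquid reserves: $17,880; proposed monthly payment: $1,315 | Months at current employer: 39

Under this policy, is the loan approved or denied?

Credit score 716 ≥ 620 (meets base)
Total debts = (910 + 1,315 + 1,470 + 460) = 4,155. DTI = 4,155/8,900 = 46.7% > 43% — standard DTI limit exceeded.
Liquid reserves cover 17,880/1,315 = 13.6 months — ≥ 3 required
Employment 39 ≥ 6 months
DTI 46.7% is within the 43%–48% exception band; checking compensating factors.
Reserves 13.6 ≥ 12 months; credit score 716 ≥ 660.
Both compensating conditions met → exception applies.

Approved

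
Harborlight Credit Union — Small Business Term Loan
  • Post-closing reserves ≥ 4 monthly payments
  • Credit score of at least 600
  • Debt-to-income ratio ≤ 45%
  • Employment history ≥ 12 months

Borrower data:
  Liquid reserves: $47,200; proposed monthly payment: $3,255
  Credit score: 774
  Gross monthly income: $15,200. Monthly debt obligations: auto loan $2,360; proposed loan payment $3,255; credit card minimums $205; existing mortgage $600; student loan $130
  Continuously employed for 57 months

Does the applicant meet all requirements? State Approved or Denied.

Approved

Reserves: 47,200 ÷ 3,255 = 14.5 months (meets 4-month minimum)
Credit score 774 ≥ 600 (meets)
Total monthly debts = (2,360 + 3,255 + 205 + 600 + 130) = 6,550. DTI = 6,550/15,200 = 43.1% ≤ 45%
Employment 57 ≥ 12 months
All criteria satisfied.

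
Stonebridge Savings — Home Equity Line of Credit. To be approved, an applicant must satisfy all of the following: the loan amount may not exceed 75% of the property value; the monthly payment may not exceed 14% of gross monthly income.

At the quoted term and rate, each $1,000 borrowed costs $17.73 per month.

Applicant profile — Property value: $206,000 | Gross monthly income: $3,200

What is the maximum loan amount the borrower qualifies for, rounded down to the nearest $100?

$25,200

Payment cap: 14% × $3,200 = $448/month.
At $17.73 per $1,000, that supports 448/17.73 × 1,000 ≈ $25,267 → $25,200.
LTV cap: 75% × $206,000 = $154,500 → $154,500.
Binding constraint: payment-to-income.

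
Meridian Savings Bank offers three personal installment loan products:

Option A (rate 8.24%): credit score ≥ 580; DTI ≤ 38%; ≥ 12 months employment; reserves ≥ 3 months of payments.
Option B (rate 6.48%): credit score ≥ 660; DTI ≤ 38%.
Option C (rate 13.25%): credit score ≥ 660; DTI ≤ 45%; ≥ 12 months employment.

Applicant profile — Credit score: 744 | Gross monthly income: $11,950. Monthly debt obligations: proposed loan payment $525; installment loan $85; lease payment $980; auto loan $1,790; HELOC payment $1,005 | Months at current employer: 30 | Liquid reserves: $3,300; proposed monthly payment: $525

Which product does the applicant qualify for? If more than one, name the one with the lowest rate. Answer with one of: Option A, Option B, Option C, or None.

Option B

Total debts = (525 + 85 + 980 + 1,790 + 1,005) = 4,385; DTI = 4,385/11,950 = 36.7%.
Reserves = 3,300/525 = 6.3 months.
Option A: score 744 ≥ 580; DTI 36.7% ≤ 38%; employment 30 ≥ 12 mo; reserves 6.3 ≥ 3 mo → qualifies.
Option B: score 744 ≥ 660; DTI 36.7% ≤ 38% → qualifies.
Option C: score 744 ≥ 660; DTI 36.7% ≤ 45%; employment 30 ≥ 12 mo → qualifies.
Qualifying: Option A, Option B, Option C. Lowest rate is 6.48% → Option B.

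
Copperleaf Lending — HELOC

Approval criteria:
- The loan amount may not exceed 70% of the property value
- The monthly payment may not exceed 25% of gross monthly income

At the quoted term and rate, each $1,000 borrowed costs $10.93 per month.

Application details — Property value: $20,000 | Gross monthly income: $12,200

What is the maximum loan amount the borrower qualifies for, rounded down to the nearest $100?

Payment cap: 25% × $12,200 = $3,050/month.
At $10.93 per $1,000, that supports 3,050/10.93 × 1,000 ≈ $279,048 → $279,000.
LTV cap: 70% × $20,000 = $14,000 → $14,000.
Binding constraint: loan-to-value.

$14,000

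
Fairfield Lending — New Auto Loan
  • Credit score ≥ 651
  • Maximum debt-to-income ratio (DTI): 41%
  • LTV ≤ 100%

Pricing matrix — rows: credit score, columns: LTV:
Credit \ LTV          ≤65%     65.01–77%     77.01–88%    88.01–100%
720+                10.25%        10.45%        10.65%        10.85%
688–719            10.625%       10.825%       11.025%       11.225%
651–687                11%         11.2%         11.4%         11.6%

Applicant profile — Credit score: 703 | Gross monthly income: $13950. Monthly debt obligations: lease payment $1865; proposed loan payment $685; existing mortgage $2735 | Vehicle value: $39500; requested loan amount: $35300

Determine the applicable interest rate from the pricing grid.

11.225%

Credit score 703 ≥ 651; Total monthly debts = (1,865 + 685 + 2,735) = 5,285. DTI = 5,285/13,950 = 37.9% ≤ 41%
LTV = 35,300/39,500 = 89.4% ≤ 100%
Credit 703 → row 688–719; LTV 89.4% → column 88.01–100%. Grid cell → 11.225%.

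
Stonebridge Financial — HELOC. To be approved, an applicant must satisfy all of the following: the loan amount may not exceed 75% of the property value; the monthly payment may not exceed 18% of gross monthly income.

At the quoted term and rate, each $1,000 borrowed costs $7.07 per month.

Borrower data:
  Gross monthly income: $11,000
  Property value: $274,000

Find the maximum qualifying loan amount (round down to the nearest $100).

Payment cap: 18% × $11,000 = $1,980/month.
At $7.07 per $1,000, that supports 1,980/7.07 × 1,000 ≈ $280,056 → $280,000.
LTV cap: 75% × $274,000 = $205,500 → $205,500.
Binding constraint: loan-to-value.

$205,500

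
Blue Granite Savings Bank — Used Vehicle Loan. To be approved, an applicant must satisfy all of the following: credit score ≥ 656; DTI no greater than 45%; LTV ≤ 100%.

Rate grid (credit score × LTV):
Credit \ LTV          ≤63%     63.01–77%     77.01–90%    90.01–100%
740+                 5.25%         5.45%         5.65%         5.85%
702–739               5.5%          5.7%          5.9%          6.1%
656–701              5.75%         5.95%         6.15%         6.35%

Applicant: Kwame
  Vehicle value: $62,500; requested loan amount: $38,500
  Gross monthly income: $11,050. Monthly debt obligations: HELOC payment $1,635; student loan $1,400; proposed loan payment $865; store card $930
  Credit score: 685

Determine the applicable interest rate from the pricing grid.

5.75%

Credit score 685 ≥ 656; Total monthly debts = (1,635 + 1,400 + 865 + 930) = 4,830. Debt-to-income = 4,830/11,050 = 43.7% — meets 45% limit
LTV: 38,500 ÷ 62,500 = 61.6%, within 100% cap
Credit 685 → row 656–701; LTV 61.6% → column ≤63%. Grid cell → 5.75%.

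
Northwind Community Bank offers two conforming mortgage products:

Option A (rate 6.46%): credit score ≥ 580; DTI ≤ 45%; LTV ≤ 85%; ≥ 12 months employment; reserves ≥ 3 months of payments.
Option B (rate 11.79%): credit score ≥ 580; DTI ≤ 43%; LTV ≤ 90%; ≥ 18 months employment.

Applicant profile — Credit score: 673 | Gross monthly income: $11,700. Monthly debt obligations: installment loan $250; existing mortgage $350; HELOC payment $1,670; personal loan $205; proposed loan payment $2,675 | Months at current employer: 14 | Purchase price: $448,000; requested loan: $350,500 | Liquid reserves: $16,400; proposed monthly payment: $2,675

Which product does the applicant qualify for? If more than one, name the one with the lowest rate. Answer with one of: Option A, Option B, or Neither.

Option A

Total debts = (250 + 350 + 1,670 + 205 + 2,675) = 5,150; DTI = 5,150/11,700 = 44%.
LTV = 350,500/448,000 = 78.2%.
Reserves = 16,400/2,675 = 6.1 months.
Option A: score 673 ≥ 580; DTI 44% ≤ 45%; LTV 78.2% ≤ 85%; employment 14 ≥ 12 mo; reserves 6.1 ≥ 3 mo → qualifies.
Option B: score 673 ≥ 580; DTI 44% > 43%; LTV 78.2% ≤ 90%; employment 14 < 18 mo → does not qualify.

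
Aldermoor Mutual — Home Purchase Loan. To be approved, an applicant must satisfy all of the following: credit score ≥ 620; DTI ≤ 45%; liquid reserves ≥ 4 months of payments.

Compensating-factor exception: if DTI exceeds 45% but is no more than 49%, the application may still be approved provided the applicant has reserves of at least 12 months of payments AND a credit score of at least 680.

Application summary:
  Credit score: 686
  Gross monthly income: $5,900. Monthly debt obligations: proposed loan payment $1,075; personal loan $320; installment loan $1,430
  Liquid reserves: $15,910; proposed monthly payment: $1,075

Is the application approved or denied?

Approved

Credit score 686 ≥ 620 (meets base)
Total debts = (1,075 + 320 + 1,430) = 2,825. DTI = 2,825/5,900 = 47.9% > 45% — standard DTI limit exceeded.
Liquid reserves cover 15,910/1,075 = 14.8 months — ≥ 4 required
DTI 47.9% is within the 45%–49% exception band; checking compensating factors.
Reserves 14.8 ≥ 12 months; credit score 686 ≥ 680.
Both override conditions satisfied; DTI exception granted.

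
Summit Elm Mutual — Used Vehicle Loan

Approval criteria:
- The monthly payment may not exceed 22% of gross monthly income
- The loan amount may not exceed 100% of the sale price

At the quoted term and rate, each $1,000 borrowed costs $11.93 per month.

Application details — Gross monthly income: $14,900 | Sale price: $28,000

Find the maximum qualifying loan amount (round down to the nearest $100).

Payment cap: 22% × $14,900 = $3,278/month.
At $11.93 per $1,000, that supports 3,278/11.93 × 1,000 ≈ $274,769 → $274,700.
LTV cap: 100% × $28,000 = $28,000 → $28,000.
Binding constraint: loan-to-value.

$28,000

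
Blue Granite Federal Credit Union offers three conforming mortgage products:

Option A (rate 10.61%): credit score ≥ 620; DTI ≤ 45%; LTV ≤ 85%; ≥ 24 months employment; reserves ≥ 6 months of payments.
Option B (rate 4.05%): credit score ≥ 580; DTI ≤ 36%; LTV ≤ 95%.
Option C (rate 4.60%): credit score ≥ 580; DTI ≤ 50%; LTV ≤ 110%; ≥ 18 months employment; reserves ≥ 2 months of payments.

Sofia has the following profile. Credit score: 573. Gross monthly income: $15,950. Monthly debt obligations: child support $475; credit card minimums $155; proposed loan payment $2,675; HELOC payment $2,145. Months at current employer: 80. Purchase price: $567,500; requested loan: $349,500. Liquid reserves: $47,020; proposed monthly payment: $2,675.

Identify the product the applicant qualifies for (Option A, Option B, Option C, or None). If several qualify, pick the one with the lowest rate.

Total debts = (475 + 155 + 2,675 + 2,145) = 5,450; DTI = 5,450/15,950 = 34.2%.
LTV = 349,500/567,500 = 61.6%.
Reserves = 47,020/2,675 = 17.6 months.
Option A: score 573 < 620; DTI 34.2% ≤ 45%; LTV 61.6% ≤ 85%; employment 80 ≥ 24 mo; reserves 17.6 ≥ 6 mo → does not qualify.
Option B: score 573 < 580; DTI 34.2% ≤ 36%; LTV 61.6% ≤ 95% → does not qualify.
Option C: score 573 < 580; DTI 34.2% ≤ 50%; LTV 61.6% ≤ 110%; employment 80 ≥ 18 mo; reserves 17.6 ≥ 2 mo → does not qualify.

None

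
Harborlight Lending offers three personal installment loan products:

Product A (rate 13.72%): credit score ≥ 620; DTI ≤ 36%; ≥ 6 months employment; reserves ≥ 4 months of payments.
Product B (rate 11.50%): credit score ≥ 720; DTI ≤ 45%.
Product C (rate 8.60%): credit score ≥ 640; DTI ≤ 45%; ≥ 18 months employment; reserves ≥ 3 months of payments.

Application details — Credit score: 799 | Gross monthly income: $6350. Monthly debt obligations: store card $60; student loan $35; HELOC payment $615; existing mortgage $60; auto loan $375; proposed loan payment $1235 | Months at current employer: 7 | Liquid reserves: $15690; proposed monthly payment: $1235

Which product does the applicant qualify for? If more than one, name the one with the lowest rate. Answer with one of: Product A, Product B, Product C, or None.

Total debts = (60 + 35 + 615 + 60 + 375 + 1,235) = 2,380; DTI = 2,380/6,350 = 37.5%.
Reserves = 15,690/1,235 = 12.7 months.
Product A: score 799 ≥ 620; DTI 37.5% > 36%; employment 7 ≥ 6 mo; reserves 12.7 ≥ 4 mo → does not qualify.
Product B: score 799 ≥ 720; DTI 37.5% ≤ 45% → qualifies.
Product C: score 799 ≥ 640; DTI 37.5% ≤ 45%; employment 7 < 18 mo; reserves 12.7 ≥ 3 mo → does not qualify.

Product B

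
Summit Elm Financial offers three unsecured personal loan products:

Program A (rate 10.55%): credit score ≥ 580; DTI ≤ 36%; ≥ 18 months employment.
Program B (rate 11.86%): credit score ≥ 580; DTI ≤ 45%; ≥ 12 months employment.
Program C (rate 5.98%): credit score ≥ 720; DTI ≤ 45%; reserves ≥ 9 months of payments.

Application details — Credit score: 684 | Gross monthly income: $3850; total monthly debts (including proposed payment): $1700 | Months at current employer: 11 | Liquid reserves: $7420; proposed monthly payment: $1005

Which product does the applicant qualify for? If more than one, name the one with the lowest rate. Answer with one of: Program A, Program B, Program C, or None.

DTI = 1,700/3,850 = 44.2%.
Reserves = 7,420/1,005 = 7.4 months.
Program A: score 684 ≥ 580; DTI 44.2% > 36%; employment 11 < 18 mo → does not qualify.
Program B: score 684 ≥ 580; DTI 44.2% ≤ 45%; employment 11 < 12 mo → does not qualify.
Program C: score 684 < 720; DTI 44.2% ≤ 45%; reserves 7.4 < 9 mo → does not qualify.

None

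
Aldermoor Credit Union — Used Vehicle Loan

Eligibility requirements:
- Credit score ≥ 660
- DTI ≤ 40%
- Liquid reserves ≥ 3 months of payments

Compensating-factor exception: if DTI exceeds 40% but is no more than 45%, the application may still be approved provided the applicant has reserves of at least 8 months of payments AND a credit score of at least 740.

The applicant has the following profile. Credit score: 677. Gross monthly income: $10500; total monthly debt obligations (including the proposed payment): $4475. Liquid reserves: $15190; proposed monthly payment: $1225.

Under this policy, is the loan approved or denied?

Denied

Credit score 677 ≥ 660 (meets base)
DTI = 4,475/10,500 = 42.6% > 40% — standard DTI limit exceeded.
Reserves: 15,190 ÷ 1,225 = 12.4 months (meets 3-month minimum)
42.6% falls in the override range (40%–45%), so the compensating-factor test applies.
Reserves 12.4 ≥ 8 months; credit score 677 < 740.
Override conditions not both satisfied; exception does not apply.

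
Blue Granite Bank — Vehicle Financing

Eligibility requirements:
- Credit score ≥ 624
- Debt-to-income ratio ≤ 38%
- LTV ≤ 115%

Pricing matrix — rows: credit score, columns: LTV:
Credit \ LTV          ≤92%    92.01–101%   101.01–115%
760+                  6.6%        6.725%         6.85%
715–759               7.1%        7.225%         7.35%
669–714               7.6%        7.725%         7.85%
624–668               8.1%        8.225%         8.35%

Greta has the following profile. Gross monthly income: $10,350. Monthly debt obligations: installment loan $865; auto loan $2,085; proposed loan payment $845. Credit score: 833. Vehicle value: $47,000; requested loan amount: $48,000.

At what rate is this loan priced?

Credit score 833 ≥ 624; Total monthly debts = (865 + 2,085 + 845) = 3,795. Debt-to-income = 3,795/10,350 = 36.7% — meets 38% limit
LTV: 48,000 ÷ 47,000 = 102.1%, within 115% cap
Score 833 is in the 760+ band; LTV 102.1% is in the 101.01–115% band → 6.85%.

6.85%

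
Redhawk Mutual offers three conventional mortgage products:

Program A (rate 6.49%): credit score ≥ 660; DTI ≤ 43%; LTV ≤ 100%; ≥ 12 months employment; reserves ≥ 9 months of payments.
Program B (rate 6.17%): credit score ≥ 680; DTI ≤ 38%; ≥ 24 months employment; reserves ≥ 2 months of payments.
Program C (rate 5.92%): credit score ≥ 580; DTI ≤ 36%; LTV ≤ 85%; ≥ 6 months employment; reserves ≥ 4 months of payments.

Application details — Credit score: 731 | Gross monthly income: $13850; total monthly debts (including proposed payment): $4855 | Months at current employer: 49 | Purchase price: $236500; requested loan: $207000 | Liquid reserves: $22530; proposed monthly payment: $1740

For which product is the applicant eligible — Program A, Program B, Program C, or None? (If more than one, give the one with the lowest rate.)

Program B

DTI = 4,855/13,850 = 35.1%.
LTV = 207,000/236,500 = 87.5%.
Reserves = 22,530/1,740 = 12.9 months.
Program A: score 731 ≥ 660; DTI 35.1% ≤ 43%; LTV 87.5% ≤ 100%; employment 49 ≥ 12 mo; reserves 12.9 ≥ 9 mo → qualifies.
Program B: score 731 ≥ 680; DTI 35.1% ≤ 38%; employment 49 ≥ 24 mo; reserves 12.9 ≥ 2 mo → qualifies.
Program C: score 731 ≥ 580; DTI 35.1% ≤ 36%; LTV 87.5% > 85%; employment 49 ≥ 6 mo; reserves 12.9 ≥ 4 mo → does not qualify.
Qualifying: Program A, Program B. Lowest rate is 6.17% → Program B.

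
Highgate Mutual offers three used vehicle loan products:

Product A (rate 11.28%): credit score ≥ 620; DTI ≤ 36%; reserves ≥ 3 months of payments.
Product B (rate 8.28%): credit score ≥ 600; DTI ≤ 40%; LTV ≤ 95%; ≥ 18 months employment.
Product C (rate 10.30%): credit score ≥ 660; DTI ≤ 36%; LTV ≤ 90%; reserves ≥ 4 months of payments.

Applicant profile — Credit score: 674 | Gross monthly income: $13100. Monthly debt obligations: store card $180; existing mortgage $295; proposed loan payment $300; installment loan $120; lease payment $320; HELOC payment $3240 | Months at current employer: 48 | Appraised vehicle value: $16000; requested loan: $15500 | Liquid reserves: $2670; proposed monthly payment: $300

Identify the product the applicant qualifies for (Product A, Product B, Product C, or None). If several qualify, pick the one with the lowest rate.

Product A

Total debts = (180 + 295 + 300 + 120 + 320 + 3,240) = 4,455; DTI = 4,455/13,100 = 34%.
LTV = 15,500/16,000 = 96.9%.
Reserves = 2,670/300 = 8.9 months.
Product A: score 674 ≥ 620; DTI 34% ≤ 36%; reserves 8.9 ≥ 3 mo → qualifies.
Product B: score 674 ≥ 600; DTI 34% ≤ 40%; LTV 96.9% > 95%; employment 48 ≥ 18 mo → does not qualify.
Product C: score 674 ≥ 660; DTI 34% ≤ 36%; LTV 96.9% > 90%; reserves 8.9 ≥ 4 mo → does not qualify.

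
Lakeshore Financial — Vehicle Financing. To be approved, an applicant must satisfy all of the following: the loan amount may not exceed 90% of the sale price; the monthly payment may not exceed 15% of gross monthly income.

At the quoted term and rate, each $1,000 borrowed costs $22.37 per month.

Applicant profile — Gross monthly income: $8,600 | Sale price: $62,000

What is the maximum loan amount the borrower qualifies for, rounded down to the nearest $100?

$55,800

Payment cap: 15% × $8,600 = $1,290/month.
At $22.37 per $1,000, that supports 1,290/22.37 × 1,000 ≈ $57,666 → $57,600.
LTV cap: 90% × $62,000 = $55,800 → $55,800.
Binding constraint: loan-to-value.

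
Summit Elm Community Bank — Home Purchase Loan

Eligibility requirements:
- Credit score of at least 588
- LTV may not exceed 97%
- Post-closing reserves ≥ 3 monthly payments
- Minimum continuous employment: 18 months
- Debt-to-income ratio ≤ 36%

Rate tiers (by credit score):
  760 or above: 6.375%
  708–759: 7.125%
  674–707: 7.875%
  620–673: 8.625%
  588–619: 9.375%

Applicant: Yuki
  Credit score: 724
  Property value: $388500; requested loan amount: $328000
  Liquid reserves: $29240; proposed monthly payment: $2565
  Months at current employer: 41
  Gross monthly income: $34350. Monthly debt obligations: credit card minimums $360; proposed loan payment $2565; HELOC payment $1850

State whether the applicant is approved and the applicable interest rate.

Credit score 724 ≥ 588 (meets minimum)
Reserves = 29,240/2,565 = 11.4 months ≥ 3
Total monthly debts = (360 + 2,565 + 1,850) = 4,775. DTI = 4,775/34,350 = 13.9% ≤ 36%
LTV: 328,000 ÷ 388,500 = 84.4%, within 97% cap
Employment 41 ≥ 18 months
All requirements met. Score 724 falls in the 708–759 tier → 7.125%.

Approved at 7.125%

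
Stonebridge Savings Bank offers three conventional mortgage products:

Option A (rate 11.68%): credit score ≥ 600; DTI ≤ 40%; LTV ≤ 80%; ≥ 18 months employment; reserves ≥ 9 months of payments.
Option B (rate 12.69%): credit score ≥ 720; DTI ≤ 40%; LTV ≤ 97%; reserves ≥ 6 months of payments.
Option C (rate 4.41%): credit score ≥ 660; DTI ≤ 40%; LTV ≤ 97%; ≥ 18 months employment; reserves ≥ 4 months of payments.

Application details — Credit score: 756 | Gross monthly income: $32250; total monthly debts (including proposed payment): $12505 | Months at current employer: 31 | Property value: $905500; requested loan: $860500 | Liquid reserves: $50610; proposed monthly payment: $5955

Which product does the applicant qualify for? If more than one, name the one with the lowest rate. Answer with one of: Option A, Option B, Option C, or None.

DTI = 12,505/32,250 = 38.8%.
LTV = 860,500/905,500 = 95%.
Reserves = 50,610/5,955 = 8.5 months.
Option A: score 756 ≥ 600; DTI 38.8% ≤ 40%; LTV 95% > 80%; employment 31 ≥ 18 mo; reserves 8.5 < 9 mo → does not qualify.
Option B: score 756 ≥ 720; DTI 38.8% ≤ 40%; LTV 95% ≤ 97%; reserves 8.5 ≥ 6 mo → qualifies.
Option C: score 756 ≥ 660; DTI 38.8% ≤ 40%; LTV 95% ≤ 97%; employment 31 ≥ 18 mo; reserves 8.5 ≥ 4 mo → qualifies.
Qualifying: Option B, Option C. Lowest rate is 4.41% → Option C.

Option C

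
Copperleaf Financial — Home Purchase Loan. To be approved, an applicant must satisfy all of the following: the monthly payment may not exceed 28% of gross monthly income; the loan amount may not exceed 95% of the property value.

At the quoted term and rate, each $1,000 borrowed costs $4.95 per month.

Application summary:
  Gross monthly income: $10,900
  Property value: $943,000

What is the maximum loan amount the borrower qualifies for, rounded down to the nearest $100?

$616,500

Payment cap: 28% × $10,900 = $3,052/month.
At $4.95 per $1,000, that supports 3,052/4.95 × 1,000 ≈ $616,565 → $616,500.
LTV cap: 95% × $943,000 = $895,850 → $895,800.
Binding constraint: payment-to-income.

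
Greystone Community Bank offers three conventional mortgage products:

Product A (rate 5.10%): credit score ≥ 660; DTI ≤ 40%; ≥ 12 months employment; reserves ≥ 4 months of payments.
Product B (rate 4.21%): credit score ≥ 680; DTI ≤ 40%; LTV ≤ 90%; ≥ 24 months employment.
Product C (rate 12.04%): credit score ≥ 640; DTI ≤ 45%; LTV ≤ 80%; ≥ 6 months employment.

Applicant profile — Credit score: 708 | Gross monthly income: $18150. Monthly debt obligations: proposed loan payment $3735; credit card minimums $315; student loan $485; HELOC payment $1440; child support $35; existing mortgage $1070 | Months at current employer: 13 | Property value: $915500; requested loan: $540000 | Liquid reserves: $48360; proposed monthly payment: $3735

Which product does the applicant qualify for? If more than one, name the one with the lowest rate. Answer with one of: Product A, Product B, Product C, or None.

Product A

Total debts = (3,735 + 315 + 485 + 1,440 + 35 + 1,070) = 7,080; DTI = 7,080/18,150 = 39%.
LTV = 540,000/915,500 = 59%.
Reserves = 48,360/3,735 = 12.9 months.
Product A: score 708 ≥ 660; DTI 39% ≤ 40%; employment 13 ≥ 12 mo; reserves 12.9 ≥ 4 mo → qualifies.
Product B: score 708 ≥ 680; DTI 39% ≤ 40%; LTV 59% ≤ 90%; employment 13 < 24 mo → does not qualify.
Product C: score 708 ≥ 640; DTI 39% ≤ 45%; LTV 59% ≤ 80%; employment 13 ≥ 6 mo → qualifies.
Qualifying: Product A, Product C. Lowest rate is 5.10% → Product A.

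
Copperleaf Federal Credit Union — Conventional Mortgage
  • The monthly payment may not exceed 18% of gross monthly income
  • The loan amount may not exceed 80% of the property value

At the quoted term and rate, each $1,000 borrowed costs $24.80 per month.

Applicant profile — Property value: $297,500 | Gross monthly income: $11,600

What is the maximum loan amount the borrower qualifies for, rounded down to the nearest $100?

$84,100

Payment cap: 18% × $11,600 = $2,088/month.
At $24.80 per $1,000, that supports 2,088/24.80 × 1,000 ≈ $84,193 → $84,100.
LTV cap: 80% × $297,500 = $238,000 → $238,000.
Binding constraint: payment-to-income.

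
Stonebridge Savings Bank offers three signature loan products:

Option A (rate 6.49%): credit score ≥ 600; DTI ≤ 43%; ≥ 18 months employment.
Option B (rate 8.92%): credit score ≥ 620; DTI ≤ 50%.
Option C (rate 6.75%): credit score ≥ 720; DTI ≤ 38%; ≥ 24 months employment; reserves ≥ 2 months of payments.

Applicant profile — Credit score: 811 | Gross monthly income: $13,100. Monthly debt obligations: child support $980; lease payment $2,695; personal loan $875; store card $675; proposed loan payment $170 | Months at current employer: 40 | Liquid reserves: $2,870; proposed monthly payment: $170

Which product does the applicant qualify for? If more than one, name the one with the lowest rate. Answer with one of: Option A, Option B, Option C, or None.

Option A

Total debts = (980 + 2,695 + 875 + 675 + 170) = 5,395; DTI = 5,395/13,100 = 41.2%.
Reserves = 2,870/170 = 16.9 months.
Option A: score 811 ≥ 600; DTI 41.2% ≤ 43%; employment 40 ≥ 18 mo → qualifies.
Option B: score 811 ≥ 620; DTI 41.2% ≤ 50% → qualifies.
Option C: score 811 ≥ 720; DTI 41.2% > 38%; employment 40 ≥ 24 mo; reserves 16.9 ≥ 2 mo → does not qualify.
Qualifying: Option A, Option B. Lowest rate is 6.49% → Option A.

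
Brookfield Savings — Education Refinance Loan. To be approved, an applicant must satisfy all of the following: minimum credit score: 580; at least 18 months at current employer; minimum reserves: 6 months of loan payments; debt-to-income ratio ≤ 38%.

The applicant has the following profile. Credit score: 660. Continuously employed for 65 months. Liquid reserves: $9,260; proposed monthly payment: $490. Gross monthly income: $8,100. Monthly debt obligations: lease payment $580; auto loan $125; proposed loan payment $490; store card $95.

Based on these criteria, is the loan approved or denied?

Approved

Credit score 660 ≥ 580 (meets)
Employment 65 ≥ 18 months
Liquid reserves cover 9,260/490 = 18.9 months — ≥ 6 required
Total monthly debts = (580 + 125 + 490 + 95) = 1,290. DTI = 1,290/8,100 = 15.9% ≤ 38%
All criteria satisfied.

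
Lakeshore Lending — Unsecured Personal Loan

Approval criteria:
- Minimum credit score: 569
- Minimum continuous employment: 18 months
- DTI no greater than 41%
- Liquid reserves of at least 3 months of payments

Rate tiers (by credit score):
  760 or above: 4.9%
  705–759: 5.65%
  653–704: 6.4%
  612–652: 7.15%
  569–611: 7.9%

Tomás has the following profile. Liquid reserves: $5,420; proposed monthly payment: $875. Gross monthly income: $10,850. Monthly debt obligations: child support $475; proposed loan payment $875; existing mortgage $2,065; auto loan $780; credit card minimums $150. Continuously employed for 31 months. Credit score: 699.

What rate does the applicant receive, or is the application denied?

Credit score 699 ≥ 569 (meets minimum)
Total monthly debts = (475 + 875 + 2,065 + 780 + 150) = 4,345. DTI: 4,345 ÷ 10,850 = 40%, within the 41% cap
Employment 31 ≥ 18 months
Reserves = 5,420/875 = 6.2 months ≥ 3
All requirements met. Score 699 falls in the 653–704 tier → 6.4%.

Approved at 6.4%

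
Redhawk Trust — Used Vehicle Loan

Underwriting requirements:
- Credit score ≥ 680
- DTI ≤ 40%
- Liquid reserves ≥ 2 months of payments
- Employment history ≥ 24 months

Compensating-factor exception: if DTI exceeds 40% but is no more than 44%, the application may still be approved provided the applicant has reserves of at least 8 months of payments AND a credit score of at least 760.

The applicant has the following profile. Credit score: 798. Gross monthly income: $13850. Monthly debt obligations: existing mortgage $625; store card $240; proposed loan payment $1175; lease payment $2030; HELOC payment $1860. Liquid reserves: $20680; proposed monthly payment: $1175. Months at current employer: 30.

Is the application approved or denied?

Approved

Credit score 798 ≥ 680 (meets base)
Total debts = (625 + 240 + 1,175 + 2,030 + 1,860) = 5,930. DTI = 5,930/13,850 = 42.8% > 40% — standard DTI limit exceeded.
Liquid reserves cover 20,680/1,175 = 17.6 months — ≥ 2 required
Employment 30 ≥ 24 months
42.8% falls in the override range (40%–44%), so the compensating-factor test applies.
Override check — reserves: 17.6 mo (ok); score: 798 (ok).
Both override conditions satisfied; DTI exception granted.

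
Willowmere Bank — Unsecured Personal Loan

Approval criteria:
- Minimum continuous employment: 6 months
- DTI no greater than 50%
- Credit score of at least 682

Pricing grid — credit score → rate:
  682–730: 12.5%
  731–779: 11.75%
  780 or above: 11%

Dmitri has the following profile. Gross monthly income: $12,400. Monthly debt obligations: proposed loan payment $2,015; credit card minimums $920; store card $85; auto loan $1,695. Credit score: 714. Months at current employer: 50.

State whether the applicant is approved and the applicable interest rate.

Approved at 12.5%

Credit score 714 ≥ 682 (meets minimum)
Total monthly debts = (2,015 + 920 + 85 + 1,695) = 4,715. Debt-to-income = 4,715/12,400 = 38% — meets 50% limit
Employment 50 ≥ 6 months
All requirements met. Score 714 falls in the 682–730 tier → 12.5%.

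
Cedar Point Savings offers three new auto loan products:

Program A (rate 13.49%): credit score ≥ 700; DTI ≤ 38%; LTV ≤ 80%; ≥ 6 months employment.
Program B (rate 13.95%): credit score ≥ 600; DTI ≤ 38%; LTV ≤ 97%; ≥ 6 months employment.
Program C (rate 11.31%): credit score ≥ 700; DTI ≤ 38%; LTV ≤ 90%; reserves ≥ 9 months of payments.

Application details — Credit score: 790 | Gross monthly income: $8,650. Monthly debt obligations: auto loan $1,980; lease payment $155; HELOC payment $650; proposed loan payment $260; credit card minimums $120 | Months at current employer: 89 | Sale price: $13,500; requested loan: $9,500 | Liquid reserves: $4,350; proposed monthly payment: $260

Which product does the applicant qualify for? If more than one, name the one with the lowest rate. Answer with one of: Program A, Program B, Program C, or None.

Total debts = (1,980 + 155 + 650 + 260 + 120) = 3,165; DTI = 3,165/8,650 = 36.6%.
LTV = 9,500/13,500 = 70.4%.
Reserves = 4,350/260 = 16.7 months.
Program A: score 790 ≥ 700; DTI 36.6% ≤ 38%; LTV 70.4% ≤ 80%; employment 89 ≥ 6 mo → qualifies.
Program B: score 790 ≥ 600; DTI 36.6% ≤ 38%; LTV 70.4% ≤ 97%; employment 89 ≥ 6 mo → qualifies.
Program C: score 790 ≥ 700; DTI 36.6% ≤ 38%; LTV 70.4% ≤ 90%; reserves 16.7 ≥ 9 mo → qualifies.
Qualifying: Program A, Program B, Program C. Lowest rate is 11.31% → Program C.

Program C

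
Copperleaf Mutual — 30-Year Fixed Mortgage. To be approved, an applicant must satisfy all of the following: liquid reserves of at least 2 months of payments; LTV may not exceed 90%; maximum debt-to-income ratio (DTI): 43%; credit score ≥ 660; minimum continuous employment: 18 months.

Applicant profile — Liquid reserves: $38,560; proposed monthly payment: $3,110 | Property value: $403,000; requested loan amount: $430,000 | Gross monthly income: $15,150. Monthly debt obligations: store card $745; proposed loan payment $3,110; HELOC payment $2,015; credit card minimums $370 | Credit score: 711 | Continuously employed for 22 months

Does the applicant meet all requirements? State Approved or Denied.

Reserves = 38,560/3,110 = 12.4 months ≥ 2
LTV: 430,000 ÷ 403,000 = 106.7%, exceeds 90% cap
Total monthly debts = (745 + 3,110 + 2,015 + 370) = 6,240. Debt-to-income = 6,240/15,150 = 41.2% — meets 43% limit
Credit score 711 ≥ 660 (meets)
Employment 22 ≥ 18 months
Fails on LTV.

Denied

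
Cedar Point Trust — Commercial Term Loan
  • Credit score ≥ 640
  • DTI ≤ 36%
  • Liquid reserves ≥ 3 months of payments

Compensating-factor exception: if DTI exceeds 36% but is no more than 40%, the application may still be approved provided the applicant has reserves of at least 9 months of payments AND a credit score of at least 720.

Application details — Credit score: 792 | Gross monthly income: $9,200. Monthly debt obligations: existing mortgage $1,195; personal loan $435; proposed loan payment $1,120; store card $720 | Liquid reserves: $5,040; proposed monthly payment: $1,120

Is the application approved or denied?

Denied

Credit score 792 ≥ 640 (meets base)
Total debts = (1,195 + 435 + 1,120 + 720) = 3,470. DTI = 3,470/9,200 = 37.7% > 36% — standard DTI limit exceeded.
Liquid reserves cover 5,040/1,120 = 4.5 months — ≥ 3 required
37.7% falls in the override range (36%–40%), so the compensating-factor test applies.
Reserves 4.5 < 9 months; credit score 792 ≥ 720.
Compensating-factor requirement not fully met.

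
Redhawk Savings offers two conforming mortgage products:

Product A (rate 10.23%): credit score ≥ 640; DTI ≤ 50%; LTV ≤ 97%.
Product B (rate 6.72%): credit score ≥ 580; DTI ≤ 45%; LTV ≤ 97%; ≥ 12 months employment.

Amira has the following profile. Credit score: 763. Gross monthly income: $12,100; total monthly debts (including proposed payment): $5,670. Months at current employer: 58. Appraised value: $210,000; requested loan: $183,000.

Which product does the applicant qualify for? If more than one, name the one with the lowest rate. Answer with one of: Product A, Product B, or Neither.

Product A

DTI = 5,670/12,100 = 46.9%.
LTV = 183,000/210,000 = 87.1%.
Product A: score 763 ≥ 640; DTI 46.9% ≤ 50%; LTV 87.1% ≤ 97% → qualifies.
Product B: score 763 ≥ 580; DTI 46.9% > 45%; LTV 87.1% ≤ 97%; employment 58 ≥ 12 mo → does not qualify.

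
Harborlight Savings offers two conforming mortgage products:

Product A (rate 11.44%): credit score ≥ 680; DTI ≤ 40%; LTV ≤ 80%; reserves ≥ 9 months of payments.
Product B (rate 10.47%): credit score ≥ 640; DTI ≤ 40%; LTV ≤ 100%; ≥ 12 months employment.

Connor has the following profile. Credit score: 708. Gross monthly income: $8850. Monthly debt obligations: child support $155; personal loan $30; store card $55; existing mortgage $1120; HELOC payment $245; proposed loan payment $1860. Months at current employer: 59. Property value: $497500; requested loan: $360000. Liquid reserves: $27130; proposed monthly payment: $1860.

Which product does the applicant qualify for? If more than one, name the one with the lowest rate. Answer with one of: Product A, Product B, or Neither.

Product B

Total debts = (155 + 30 + 55 + 1,120 + 245 + 1,860) = 3,465; DTI = 3,465/8,850 = 39.2%.
LTV = 360,000/497,500 = 72.4%.
Reserves = 27,130/1,860 = 14.6 months.
Product A: score 708 ≥ 680; DTI 39.2% ≤ 40%; LTV 72.4% ≤ 80%; reserves 14.6 ≥ 9 mo → qualifies.
Product B: score 708 ≥ 640; DTI 39.2% ≤ 40%; LTV 72.4% ≤ 100%; employment 59 ≥ 12 mo → qualifies.
Qualifying: Product A, Product B. Lowest rate is 10.47% → Product B.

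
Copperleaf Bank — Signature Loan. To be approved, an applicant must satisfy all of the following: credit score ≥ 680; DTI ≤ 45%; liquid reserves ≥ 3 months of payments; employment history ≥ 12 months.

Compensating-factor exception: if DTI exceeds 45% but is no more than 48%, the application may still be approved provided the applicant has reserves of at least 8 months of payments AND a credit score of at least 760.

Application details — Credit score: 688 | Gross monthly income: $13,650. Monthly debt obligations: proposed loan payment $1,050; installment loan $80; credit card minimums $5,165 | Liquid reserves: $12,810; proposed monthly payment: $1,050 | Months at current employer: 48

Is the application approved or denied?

Denied

Credit score 688 ≥ 680 (meets base)
Total debts = (1,050 + 80 + 5,165) = 6,295. DTI: 6,295 ÷ 13,650 = 46.1%, over the 45% base limit.
Reserves = 12,810/1,050 = 12.2 months ≥ 3
Employment 48 ≥ 12 months
DTI 46.1% is within the 45%–48% exception band; checking compensating factors.
Reserves 12.2 ≥ 8 months; credit score 688 < 760.
Override conditions not both satisfied; exception does not apply.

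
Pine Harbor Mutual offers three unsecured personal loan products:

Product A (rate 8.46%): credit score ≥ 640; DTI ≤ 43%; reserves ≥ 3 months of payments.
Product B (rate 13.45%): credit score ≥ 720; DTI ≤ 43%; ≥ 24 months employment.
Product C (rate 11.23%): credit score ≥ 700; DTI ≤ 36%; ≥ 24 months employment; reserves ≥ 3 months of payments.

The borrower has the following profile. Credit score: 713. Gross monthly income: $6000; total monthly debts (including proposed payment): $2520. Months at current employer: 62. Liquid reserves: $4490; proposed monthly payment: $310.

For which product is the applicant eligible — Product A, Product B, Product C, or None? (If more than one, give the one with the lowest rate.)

DTI = 2,520/6,000 = 42%.
Reserves = 4,490/310 = 14.5 months.
Product A: score 713 ≥ 640; DTI 42% ≤ 43%; reserves 14.5 ≥ 3 mo → qualifies.
Product B: score 713 < 720; DTI 42% ≤ 43%; employment 62 ≥ 24 mo → does not qualify.
Product C: score 713 ≥ 700; DTI 42% > 36%; employment 62 ≥ 24 mo; reserves 14.5 ≥ 3 mo → does not qualify.

Product A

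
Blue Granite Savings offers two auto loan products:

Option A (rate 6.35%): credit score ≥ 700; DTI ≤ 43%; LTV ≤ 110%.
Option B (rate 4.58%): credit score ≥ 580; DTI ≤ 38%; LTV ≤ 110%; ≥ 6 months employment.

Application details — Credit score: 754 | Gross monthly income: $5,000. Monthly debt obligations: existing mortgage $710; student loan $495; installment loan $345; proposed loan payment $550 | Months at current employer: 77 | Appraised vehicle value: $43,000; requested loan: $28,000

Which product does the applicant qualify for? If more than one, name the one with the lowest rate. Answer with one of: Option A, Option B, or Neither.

Option A

Total debts = (710 + 495 + 345 + 550) = 2,100; DTI = 2,100/5,000 = 42%.
LTV = 28,000/43,000 = 65.1%.
Option A: score 754 ≥ 700; DTI 42% ≤ 43%; LTV 65.1% ≤ 110% → qualifies.
Option B: score 754 ≥ 580; DTI 42% > 38%; LTV 65.1% ≤ 110%; employment 77 ≥ 6 mo → does not qualify.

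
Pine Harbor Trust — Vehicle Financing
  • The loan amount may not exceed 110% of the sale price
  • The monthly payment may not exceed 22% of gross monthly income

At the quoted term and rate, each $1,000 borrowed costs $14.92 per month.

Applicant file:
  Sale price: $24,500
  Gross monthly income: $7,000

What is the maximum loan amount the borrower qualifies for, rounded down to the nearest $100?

$26,900

Payment cap: 22% × $7,000 = $1,540/month.
At $14.92 per $1,000, that supports 1,540/14.92 × 1,000 ≈ $103,217 → $103,200.
LTV cap: 110% × $24,500 = $26,950 → $26,900.
Binding constraint: loan-to-value.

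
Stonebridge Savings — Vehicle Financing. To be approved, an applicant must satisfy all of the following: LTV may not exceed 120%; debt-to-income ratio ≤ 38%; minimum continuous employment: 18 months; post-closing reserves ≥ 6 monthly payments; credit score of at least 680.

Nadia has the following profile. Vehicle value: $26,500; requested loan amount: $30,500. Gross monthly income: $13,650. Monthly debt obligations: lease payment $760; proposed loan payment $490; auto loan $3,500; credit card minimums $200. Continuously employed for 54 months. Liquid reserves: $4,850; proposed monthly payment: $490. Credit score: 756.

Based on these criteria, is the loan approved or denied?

LTV = 30,500/26,500 = 115.1% ≤ 120%
Total monthly debts = (760 + 490 + 3,500 + 200) = 4,950. DTI: 4,950 ÷ 13,650 = 36.3%, within the 38% cap
Employment 54 ≥ 18 months
Reserves = 4,850/490 = 9.9 months ≥ 6
Credit score 756 ≥ 680 (meets)
All criteria satisfied.

Approved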